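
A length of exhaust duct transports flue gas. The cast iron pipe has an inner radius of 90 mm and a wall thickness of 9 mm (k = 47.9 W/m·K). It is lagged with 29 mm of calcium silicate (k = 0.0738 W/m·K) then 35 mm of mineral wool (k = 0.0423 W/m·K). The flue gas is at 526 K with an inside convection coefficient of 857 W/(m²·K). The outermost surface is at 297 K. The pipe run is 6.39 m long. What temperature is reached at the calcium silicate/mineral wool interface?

Cylindrical conduction, so R = ln(r₂/r₁)/(2πkL) per layer, in series:
R_inner film = 1/(h_i·2πr₁L) = 1/(857×2π×0.09×6.39) = 3.229×10^-4 K/W
R_cast iron pipe wall = ln(99/90)/(2π×47.9×6.39) = 4.956×10^-5 K/W
R_calcium silicate = ln(128/99)/(2π×0.0738×6.39) = 0.08671 K/W
R_mineral wool = ln(163/128)/(2π×0.0423×6.39) = 0.1423 K/W
R_total = 0.2294 K/W
Q = ΔT/R_total = 229/0.2294
Q = 998 W
T_interface = T_inner − Q·ΣR(inner→interface) = 526 − 998×0.08708

T ≈ 439 K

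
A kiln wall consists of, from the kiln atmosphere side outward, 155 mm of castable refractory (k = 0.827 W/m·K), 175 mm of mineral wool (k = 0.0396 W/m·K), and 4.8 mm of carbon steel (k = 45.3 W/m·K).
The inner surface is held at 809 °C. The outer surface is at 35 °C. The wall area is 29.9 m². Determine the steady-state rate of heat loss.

Model the wall as resistances in series:
R_castable refractory = L/(kA) = 0.155/(0.827×29.9) = 0.006268 K/W
R_mineral wool = L/(kA) = 0.175/(0.0396×29.9) = 0.1478 K/W
R_carbon steel = L/(kA) = 0.0048/(45.3×29.9) = 3.544×10^-6 K/W
R_total = 0.1541 K/W
Q = ΔT / R_total = 774 / 0.1541

Q ≈ 5020 W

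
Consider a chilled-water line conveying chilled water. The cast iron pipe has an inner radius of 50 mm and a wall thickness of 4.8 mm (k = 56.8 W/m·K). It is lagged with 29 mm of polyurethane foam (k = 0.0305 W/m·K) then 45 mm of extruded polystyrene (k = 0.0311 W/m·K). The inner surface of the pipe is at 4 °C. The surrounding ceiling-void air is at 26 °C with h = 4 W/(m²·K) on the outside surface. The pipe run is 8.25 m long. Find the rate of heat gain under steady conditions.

Treating each annulus and film as a series resistance:
R_cast iron pipe wall = ln(54.8/50)/(2π×56.8×8.25) = 3.113×10^-5 K/W
R_polyurethane foam = ln(83.8/54.8)/(2π×0.0305×8.25) = 0.2687 K/W
R_extruded polystyrene = ln(128.8/83.8)/(2π×0.0311×8.25) = 0.2666 K/W
R_outer film = 1/(h_o·2πr_oL) = 1/(4×2π×0.1288×8.25) = 0.03744 K/W
R_total = 0.5728 K/W
Q = ΔT/R_total = 22/0.5728

Q ≈ 38.4 W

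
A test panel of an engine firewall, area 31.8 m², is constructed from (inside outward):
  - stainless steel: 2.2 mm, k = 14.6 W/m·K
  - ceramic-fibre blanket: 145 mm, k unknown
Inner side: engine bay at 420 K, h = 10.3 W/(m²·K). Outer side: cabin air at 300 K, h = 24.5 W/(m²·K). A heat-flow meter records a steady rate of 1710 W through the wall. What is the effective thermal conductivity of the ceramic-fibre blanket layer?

k ≈ 0.0693 W/(m·K)

Series thermal resistances:
R_inner film = 1/(h_i·A) = 1/(10.3×31.8) = 0.003053 K/W
R_stainless steel = L/(kA) = 0.0022/(14.6×31.8) = 4.739×10^-6 K/W
R_outer film = 1/(h_o·A) = 1/(24.5×31.8) = 0.001284 K/W
Sum of known resistances R_other = 0.004341 K/W
Total R = ΔT/Q = 120/1710 = 0.07018 K/W
R_ceramic-fibre blanket = R_total − R_other = 0.06583 K/W
k = L/(R·A) = 0.145/(0.06583×31.8)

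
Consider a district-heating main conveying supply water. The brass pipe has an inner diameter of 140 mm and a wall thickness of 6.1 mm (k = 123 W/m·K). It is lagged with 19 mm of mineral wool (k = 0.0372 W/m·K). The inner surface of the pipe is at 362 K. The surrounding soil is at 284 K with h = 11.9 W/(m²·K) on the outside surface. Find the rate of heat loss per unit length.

Per-layer cylindrical resistances, series-summed:
R_brass pipe wall = ln(76.1/70)/(2π×123×1) = 1.081×10^-4 K/W
R_mineral wool = ln(95.1/76.1)/(2π×0.0372×1) = 0.9536 K/W
R_outer film = 1/(h_o·2πr_oL) = 1/(11.9×2π×0.0951×1) = 0.1406 K/W
R_total = 1.094 K/W
Q = ΔT/R_total = 78/1.094

q′ ≈ 71.3 W/m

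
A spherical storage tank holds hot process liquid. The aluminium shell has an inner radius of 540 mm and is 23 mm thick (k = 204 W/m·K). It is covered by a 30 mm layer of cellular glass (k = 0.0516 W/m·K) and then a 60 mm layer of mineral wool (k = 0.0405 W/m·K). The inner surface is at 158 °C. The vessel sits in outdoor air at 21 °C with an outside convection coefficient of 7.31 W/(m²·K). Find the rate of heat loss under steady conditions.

Radial (spherical) resistances in series:
R_aluminium shell = (1/0.54 − 1/0.563)/(4π×204) = 2.951×10^-5 K/W
R_cellular glass = (1/0.563 − 1/0.593)/(4π×0.0516) = 0.1386 K/W
R_mineral wool = (1/0.593 − 1/0.653)/(4π×0.0405) = 0.3045 K/W
R_outer film = 1/(h·4πr_o²) = 1/(7.31×4π×0.653²) = 0.02553 K/W
R_total = 0.4686 K/W
Q = ΔT/R_total = 137/0.4686

Q ≈ 292 W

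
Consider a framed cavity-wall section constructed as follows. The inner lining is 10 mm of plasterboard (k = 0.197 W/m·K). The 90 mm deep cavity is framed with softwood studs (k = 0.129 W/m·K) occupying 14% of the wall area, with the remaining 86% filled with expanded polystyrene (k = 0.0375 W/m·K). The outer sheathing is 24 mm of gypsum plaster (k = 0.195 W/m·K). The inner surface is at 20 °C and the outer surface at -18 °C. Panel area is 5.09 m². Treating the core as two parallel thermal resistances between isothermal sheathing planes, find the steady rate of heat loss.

Q ≈ 98.5 W

Sheathing layers in series; stud and cavity paths in parallel between them.
R_inner = 0.01/(0.197×5.09) = 0.009973 K/W
R_stud  = 0.09/(0.129×0.14×5.09) = 0.9791 K/W
R_cav   = 0.09/(0.0375×0.86×5.09) = 0.5483 K/W
1/R_core = 1/R_stud + 1/R_cav → R_core = 0.3515 K/W
R_outer = 0.024/(0.195×5.09) = 0.02418 K/W
R_total = 0.3856 K/W
Q = ΔT/R_total = 38/0.3856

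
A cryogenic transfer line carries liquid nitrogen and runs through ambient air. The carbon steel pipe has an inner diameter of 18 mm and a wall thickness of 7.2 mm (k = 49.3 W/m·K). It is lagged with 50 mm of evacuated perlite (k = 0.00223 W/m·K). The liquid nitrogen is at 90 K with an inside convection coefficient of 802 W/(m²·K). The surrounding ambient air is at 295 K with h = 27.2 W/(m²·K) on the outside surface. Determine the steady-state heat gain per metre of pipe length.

q′ ≈ 2.04 W/m

Cylindrical conduction, so R = ln(r₂/r₁)/(2πkL) per layer, in series:
R_inner film = 1/(h_i·2πr₁L) = 1/(802×2π×0.009×1) = 0.02205 K/W
R_carbon steel pipe wall = ln(16.2/9)/(2π×49.3×1) = 0.001898 K/W
R_evacuated perlite = ln(66.2/16.2)/(2π×0.00223×1) = 100.5 K/W
R_outer film = 1/(h_o·2πr_oL) = 1/(27.2×2π×0.0662×1) = 0.08839 K/W
R_total = 100.6 K/W
Q = ΔT/R_total = 205/100.6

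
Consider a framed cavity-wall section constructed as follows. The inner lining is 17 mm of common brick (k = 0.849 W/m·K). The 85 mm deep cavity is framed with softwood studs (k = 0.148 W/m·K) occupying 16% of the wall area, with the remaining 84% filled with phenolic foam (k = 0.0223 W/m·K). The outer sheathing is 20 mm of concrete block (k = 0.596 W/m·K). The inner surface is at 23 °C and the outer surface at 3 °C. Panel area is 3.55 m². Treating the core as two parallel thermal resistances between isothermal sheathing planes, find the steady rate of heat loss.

Q ≈ 34.5 W

Sheathing layers in series; stud and cavity paths in parallel between them.
R_inner = 0.017/(0.849×3.55) = 0.00564 K/W
R_stud  = 0.085/(0.148×0.16×3.55) = 1.011 K/W
R_cav   = 0.085/(0.0223×0.84×3.55) = 1.278 K/W
1/R_core = 1/R_stud + 1/R_cav → R_core = 0.5645 K/W
R_outer = 0.02/(0.596×3.55) = 0.009453 K/W
R_total = 0.5796 K/W
Q = ΔT/R_total = 20/0.5796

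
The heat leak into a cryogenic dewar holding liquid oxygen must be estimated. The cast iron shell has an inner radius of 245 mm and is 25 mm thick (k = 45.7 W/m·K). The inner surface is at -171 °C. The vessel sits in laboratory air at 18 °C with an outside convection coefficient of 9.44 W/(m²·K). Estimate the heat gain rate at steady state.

Each spherical layer contributes R = (1/r_i − 1/r_o)/(4πk):
R_cast iron shell = (1/0.245 − 1/0.27)/(4π×45.7) = 6.581×10^-4 K/W
R_outer film = 1/(h·4πr_o²) = 1/(9.44×4π×0.27²) = 0.1156 K/W
R_total = 0.1163 K/W
Q = ΔT/R_total = 189/0.1163

Q ≈ 1630 W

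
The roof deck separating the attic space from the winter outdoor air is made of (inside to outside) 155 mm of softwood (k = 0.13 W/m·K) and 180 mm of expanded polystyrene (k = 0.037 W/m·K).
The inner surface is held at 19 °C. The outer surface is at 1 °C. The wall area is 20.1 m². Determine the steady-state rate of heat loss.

Thermal resistances in series:
R_softwood = L/(kA) = 0.155/(0.13×20.1) = 0.05932 K/W
R_expanded polystyrene = L/(kA) = 0.18/(0.037×20.1) = 0.242 K/W
R_total = 0.3014 K/W
Q = ΔT / R_total = 18 / 0.3014

Q ≈ 59.7 W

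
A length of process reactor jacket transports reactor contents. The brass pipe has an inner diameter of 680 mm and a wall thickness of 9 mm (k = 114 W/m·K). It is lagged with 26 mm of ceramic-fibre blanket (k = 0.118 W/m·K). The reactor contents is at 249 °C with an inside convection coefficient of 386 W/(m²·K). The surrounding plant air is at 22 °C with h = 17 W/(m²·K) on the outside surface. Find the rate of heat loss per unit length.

q′ ≈ 1840 W/m

Radial resistances (cylindrical: R_cond = ln(r_o/r_i)/(2πkL), R_conv = 1/(h·2πrL)):
R_inner film = 1/(h_i·2πr₁L) = 1/(386×2π×0.34×1) = 0.001213 K/W
R_brass pipe wall = ln(349/340)/(2π×114×1) = 3.647×10^-5 K/W
R_ceramic-fibre blanket = ln(375/349)/(2π×0.118×1) = 0.09691 K/W
R_outer film = 1/(h_o·2πr_oL) = 1/(17×2π×0.375×1) = 0.02497 K/W
R_total = 0.1231 K/W
Q = ΔT/R_total = 227/0.1231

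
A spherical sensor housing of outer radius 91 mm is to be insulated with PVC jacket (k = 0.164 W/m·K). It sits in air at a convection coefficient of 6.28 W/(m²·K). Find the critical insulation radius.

For a sphere r_cr = 2k/h = 2×0.164/6.28
r_cr = 52.2 mm; since the bare radius (91 mm) is above r_cr, any added insulation will reduce heat loss.

r_cr ≈ 52.2 mm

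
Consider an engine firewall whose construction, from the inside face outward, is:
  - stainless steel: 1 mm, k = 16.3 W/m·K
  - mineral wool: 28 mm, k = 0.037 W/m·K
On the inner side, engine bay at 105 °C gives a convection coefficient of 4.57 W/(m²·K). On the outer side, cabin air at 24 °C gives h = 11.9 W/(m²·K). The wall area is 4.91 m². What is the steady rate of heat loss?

Q ≈ 375 W

Treating each layer as a thermal resistance in series:
R_inner film = 1/(h_i·A) = 1/(4.57×4.91) = 0.04457 K/W
R_stainless steel = L/(kA) = 0.001/(16.3×4.91) = 1.249×10^-5 K/W
R_mineral wool = L/(kA) = 0.028/(0.037×4.91) = 0.1541 K/W
R_outer film = 1/(h_o·A) = 1/(11.9×4.91) = 0.01711 K/W
R_total = 0.2158 K/W
Q = ΔT / R_total = 81 / 0.2158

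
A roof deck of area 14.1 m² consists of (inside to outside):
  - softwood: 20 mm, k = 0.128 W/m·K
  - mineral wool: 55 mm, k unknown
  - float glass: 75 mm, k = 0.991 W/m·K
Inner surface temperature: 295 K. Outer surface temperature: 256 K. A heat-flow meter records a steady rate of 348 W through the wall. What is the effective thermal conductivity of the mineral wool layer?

Using the resistance-network approach (series):
R_softwood = L/(kA) = 0.02/(0.128×14.1) = 0.01108 K/W
R_float glass = L/(kA) = 0.075/(0.991×14.1) = 0.005367 K/W
Sum of known resistances R_other = 0.01645 K/W
Total R = ΔT/Q = 39/348 = 0.1121 K/W
R_mineral wool = R_total − R_other = 0.09562 K/W
k = L/(R·A) = 0.055/(0.09562×14.1)

k ≈ 0.0408 W/(m·K)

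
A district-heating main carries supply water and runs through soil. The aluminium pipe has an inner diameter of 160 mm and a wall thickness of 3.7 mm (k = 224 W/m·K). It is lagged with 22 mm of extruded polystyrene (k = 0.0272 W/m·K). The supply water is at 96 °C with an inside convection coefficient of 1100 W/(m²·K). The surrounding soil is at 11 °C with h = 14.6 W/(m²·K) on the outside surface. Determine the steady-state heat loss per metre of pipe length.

Treating each annulus and film as a series resistance:
R_inner film = 1/(h_i·2πr₁L) = 1/(1100×2π×0.08×1) = 0.001809 K/W
R_aluminium pipe wall = ln(83.7/80)/(2π×224×1) = 3.212×10^-5 K/W
R_extruded polystyrene = ln(105.7/83.7)/(2π×0.0272×1) = 1.365 K/W
R_outer film = 1/(h_o·2πr_oL) = 1/(14.6×2π×0.1057×1) = 0.1031 K/W
R_total = 1.47 K/W
Q = ΔT/R_total = 85/1.47

q′ ≈ 57.8 W/m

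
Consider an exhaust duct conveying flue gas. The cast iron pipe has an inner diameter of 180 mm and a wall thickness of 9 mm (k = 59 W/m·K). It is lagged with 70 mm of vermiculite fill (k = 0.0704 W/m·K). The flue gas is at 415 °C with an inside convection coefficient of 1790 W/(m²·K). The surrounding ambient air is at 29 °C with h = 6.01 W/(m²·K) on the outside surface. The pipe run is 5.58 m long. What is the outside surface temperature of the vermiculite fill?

Radial resistances (cylindrical: R_cond = ln(r_o/r_i)/(2πkL), R_conv = 1/(h·2πrL)):
R_inner film = 1/(h_i·2πr₁L) = 1/(1790×2π×0.09×5.58) = 1.77×10^-4 K/W
R_cast iron pipe wall = ln(99/90)/(2π×59×5.58) = 4.608×10^-5 K/W
R_vermiculite fill = ln(169/99)/(2π×0.0704×5.58) = 0.2167 K/W
R_outer film = 1/(h_o·2πr_oL) = 1/(6.01×2π×0.169×5.58) = 0.02808 K/W
R_total = 0.245 K/W
Q = ΔT/R_total = 386/0.245
Q = 1580 W
T_interface = T_inner − Q·ΣR(inner→interface) = 415 − 1580×0.2169

T ≈ 73.2 °C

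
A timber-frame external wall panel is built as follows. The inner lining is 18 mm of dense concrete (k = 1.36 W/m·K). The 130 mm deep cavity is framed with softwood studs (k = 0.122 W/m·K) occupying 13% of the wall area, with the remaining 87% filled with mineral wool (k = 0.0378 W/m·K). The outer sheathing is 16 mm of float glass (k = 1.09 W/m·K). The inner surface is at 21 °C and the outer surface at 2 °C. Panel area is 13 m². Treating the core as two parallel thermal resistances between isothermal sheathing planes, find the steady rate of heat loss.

Sheathing layers in series; stud and cavity paths in parallel between them.
R_inner = 0.018/(1.36×13) = 0.001018 K/W
R_stud  = 0.13/(0.122×0.13×13) = 0.6305 K/W
R_cav   = 0.13/(0.0378×0.87×13) = 0.3041 K/W
1/R_core = 1/R_stud + 1/R_cav → R_core = 0.2051 K/W
R_outer = 0.016/(1.09×13) = 0.001129 K/W
R_total = 0.2073 K/W
Q = ΔT/R_total = 19/0.2073

Q ≈ 91.7 W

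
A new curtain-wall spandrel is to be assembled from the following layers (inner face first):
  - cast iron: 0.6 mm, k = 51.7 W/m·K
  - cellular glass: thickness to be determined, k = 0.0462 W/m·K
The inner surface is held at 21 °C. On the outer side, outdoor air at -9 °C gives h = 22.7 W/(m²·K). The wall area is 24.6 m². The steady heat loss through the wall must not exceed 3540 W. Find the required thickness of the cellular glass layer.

Series thermal resistances:
R_cast iron = L/(kA) = 0.0006/(51.7×24.6) = 4.718×10^-7 K/W
R_outer film = 1/(h_o·A) = 1/(22.7×24.6) = 0.001791 K/W
Sum of the known resistances R_other = 0.001791 K/W
Required total resistance R_tot = ΔT/Q_allow = 30/3540 = 0.008475 K/W
R_cellular glass = R_tot − R_other = 0.006683 K/W
L = R·k·A = 0.006683×0.0462×24.6

L ≈ 7.6 mm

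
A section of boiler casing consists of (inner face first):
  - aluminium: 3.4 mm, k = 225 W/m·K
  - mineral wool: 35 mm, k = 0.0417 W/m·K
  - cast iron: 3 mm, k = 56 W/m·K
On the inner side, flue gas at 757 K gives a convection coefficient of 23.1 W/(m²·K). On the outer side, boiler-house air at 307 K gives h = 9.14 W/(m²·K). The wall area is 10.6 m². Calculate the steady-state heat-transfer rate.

Q ≈ 4810 W

Using the resistance-network approach (series):
R_inner film = 1/(h_i·A) = 1/(23.1×10.6) = 0.004084 K/W
R_aluminium = L/(kA) = 0.0034/(225×10.6) = 1.426×10^-6 K/W
R_mineral wool = L/(kA) = 0.035/(0.0417×10.6) = 0.07918 K/W
R_cast iron = L/(kA) = 0.003/(56×10.6) = 5.054×10^-6 K/W
R_outer film = 1/(h_o·A) = 1/(9.14×10.6) = 0.01032 K/W
R_total = 0.09359 K/W
Q = ΔT / R_total = 450 / 0.09359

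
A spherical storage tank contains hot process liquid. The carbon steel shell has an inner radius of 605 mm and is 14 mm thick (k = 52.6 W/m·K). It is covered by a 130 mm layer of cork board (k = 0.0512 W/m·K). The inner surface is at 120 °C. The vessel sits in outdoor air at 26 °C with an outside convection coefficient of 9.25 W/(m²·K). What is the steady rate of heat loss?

Each spherical layer contributes R = (1/r_i − 1/r_o)/(4πk):
R_carbon steel shell = (1/0.605 − 1/0.619)/(4π×52.6) = 5.656×10^-5 K/W
R_cork board = (1/0.619 − 1/0.749)/(4π×0.0512) = 0.4358 K/W
R_outer film = 1/(h·4πr_o²) = 1/(9.25×4π×0.749²) = 0.01534 K/W
R_total = 0.4512 K/W
Q = ΔT/R_total = 94/0.4512

Q ≈ 208 W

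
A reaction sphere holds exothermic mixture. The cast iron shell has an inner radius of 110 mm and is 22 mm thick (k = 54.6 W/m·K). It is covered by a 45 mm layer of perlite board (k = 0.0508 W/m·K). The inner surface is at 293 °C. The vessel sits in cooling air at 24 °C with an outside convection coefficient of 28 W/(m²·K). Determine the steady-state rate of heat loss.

Q ≈ 86.5 W

Radial (spherical) resistances in series:
R_cast iron shell = (1/0.11 − 1/0.132)/(4π×54.6) = 0.002208 K/W
R_perlite board = (1/0.132 − 1/0.177)/(4π×0.0508) = 3.017 K/W
R_outer film = 1/(h·4πr_o²) = 1/(28×4π×0.177²) = 0.09072 K/W
R_total = 3.11 K/W
Q = ΔT/R_total = 269/3.11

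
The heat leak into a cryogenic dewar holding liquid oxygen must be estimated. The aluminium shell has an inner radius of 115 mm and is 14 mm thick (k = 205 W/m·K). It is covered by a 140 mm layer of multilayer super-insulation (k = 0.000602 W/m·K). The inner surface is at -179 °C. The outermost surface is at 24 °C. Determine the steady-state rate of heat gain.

Q ≈ 0.381 W

Radial (spherical) resistances in series:
R_aluminium shell = (1/0.115 − 1/0.129)/(4π×205) = 3.663×10^-4 K/W
R_multilayer super-insulation = (1/0.129 − 1/0.269)/(4π×0.000602) = 533.3 K/W
R_total = 533.3 K/W
Q = ΔT/R_total = 203/533.3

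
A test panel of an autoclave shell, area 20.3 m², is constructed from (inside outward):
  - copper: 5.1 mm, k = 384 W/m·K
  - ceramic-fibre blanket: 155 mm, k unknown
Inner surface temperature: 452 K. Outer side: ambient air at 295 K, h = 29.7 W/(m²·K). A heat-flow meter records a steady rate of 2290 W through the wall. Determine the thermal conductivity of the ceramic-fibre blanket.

k ≈ 0.114 W/(m·K)

Series thermal resistances:
R_copper = L/(kA) = 0.0051/(384×20.3) = 6.542×10^-7 K/W
R_outer film = 1/(h_o·A) = 1/(29.7×20.3) = 0.001659 K/W
Sum of known resistances R_other = 0.001659 K/W
Total R = ΔT/Q = 157/2290 = 0.06856 K/W
R_ceramic-fibre blanket = R_total − R_other = 0.0669 K/W
k = L/(R·A) = 0.155/(0.0669×20.3)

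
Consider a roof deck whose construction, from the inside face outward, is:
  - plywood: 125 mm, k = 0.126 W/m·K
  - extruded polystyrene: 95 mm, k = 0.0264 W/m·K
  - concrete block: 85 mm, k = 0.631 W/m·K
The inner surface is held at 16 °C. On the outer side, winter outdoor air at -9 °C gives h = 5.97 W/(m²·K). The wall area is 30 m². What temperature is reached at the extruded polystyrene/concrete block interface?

T ≈ -7.46 °C

Series thermal resistances:
R_plywood = L/(kA) = 0.125/(0.126×30) = 0.03307 K/W
R_extruded polystyrene = L/(kA) = 0.095/(0.0264×30) = 0.1199 K/W
R_concrete block = L/(kA) = 0.085/(0.631×30) = 0.00449 K/W
R_outer film = 1/(h_o·A) = 1/(5.97×30) = 0.005583 K/W
R_total = 0.1631 K/W;  Q = ΔT/R_total = 25/0.1631 = 153.3 W
T_interface = T_inner − Q·ΣR(inner→interface) = 16 − 153×0.153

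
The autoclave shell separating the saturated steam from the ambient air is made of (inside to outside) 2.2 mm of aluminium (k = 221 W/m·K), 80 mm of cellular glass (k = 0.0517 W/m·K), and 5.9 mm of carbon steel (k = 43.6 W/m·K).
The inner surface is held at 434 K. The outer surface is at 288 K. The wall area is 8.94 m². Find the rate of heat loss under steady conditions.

Q ≈ 843 W

Series thermal resistances:
R_aluminium = L/(kA) = 0.0022/(221×8.94) = 1.114×10^-6 K/W
R_cellular glass = L/(kA) = 0.08/(0.0517×8.94) = 0.1731 K/W
R_carbon steel = L/(kA) = 0.0059/(43.6×8.94) = 1.514×10^-5 K/W
R_total = 0.1731 K/W
Q = ΔT / R_total = 146 / 0.1731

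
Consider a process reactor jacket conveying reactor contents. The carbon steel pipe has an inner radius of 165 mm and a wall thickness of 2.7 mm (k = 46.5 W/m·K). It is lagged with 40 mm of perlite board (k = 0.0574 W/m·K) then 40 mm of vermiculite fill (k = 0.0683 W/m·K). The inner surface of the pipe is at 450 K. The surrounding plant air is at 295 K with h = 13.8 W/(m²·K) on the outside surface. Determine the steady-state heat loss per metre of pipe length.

Per-layer cylindrical resistances, series-summed:
R_carbon steel pipe wall = ln(167.7/165)/(2π×46.5×1) = 5.555×10^-5 K/W
R_perlite board = ln(207.7/167.7)/(2π×0.0574×1) = 0.5931 K/W
R_vermiculite fill = ln(247.7/207.7)/(2π×0.0683×1) = 0.4104 K/W
R_outer film = 1/(h_o·2πr_oL) = 1/(13.8×2π×0.2477×1) = 0.04656 K/W
R_total = 1.05 K/W
Q = ΔT/R_total = 155/1.05

q′ ≈ 148 W/m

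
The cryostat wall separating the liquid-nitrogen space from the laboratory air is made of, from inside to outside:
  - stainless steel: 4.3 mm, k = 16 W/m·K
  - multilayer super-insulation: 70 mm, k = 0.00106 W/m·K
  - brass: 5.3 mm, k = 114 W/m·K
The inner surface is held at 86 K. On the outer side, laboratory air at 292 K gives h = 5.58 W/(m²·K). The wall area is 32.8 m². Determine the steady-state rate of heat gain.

Using the resistance-network approach (series):
R_stainless steel = L/(kA) = 0.0043/(16×32.8) = 8.194×10^-6 K/W
R_multilayer super-insulation = L/(kA) = 0.07/(0.00106×32.8) = 2.013 K/W
R_brass = L/(kA) = 0.0053/(114×32.8) = 1.417×10^-6 K/W
R_outer film = 1/(h_o·A) = 1/(5.58×32.8) = 0.005464 K/W
R_total = 2.019 K/W
Q = ΔT / R_total = 206 / 2.019

Q ≈ 102 W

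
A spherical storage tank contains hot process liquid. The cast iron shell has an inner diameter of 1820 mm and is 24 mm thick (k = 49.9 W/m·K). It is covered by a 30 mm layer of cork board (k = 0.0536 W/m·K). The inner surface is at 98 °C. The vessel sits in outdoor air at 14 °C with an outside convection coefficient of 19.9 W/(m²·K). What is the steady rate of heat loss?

Q ≈ 1560 W

For a spherical shell R = (1/r₁ − 1/r₂)/(4πk); film R = 1/(h·4πr²). In series:
R_cast iron shell = (1/0.91 − 1/0.934)/(4π×49.9) = 4.503×10^-5 K/W
R_cork board = (1/0.934 − 1/0.964)/(4π×0.0536) = 0.04947 K/W
R_outer film = 1/(h·4πr_o²) = 1/(19.9×4π×0.964²) = 0.004303 K/W
R_total = 0.05382 K/W
Q = ΔT/R_total = 84/0.05382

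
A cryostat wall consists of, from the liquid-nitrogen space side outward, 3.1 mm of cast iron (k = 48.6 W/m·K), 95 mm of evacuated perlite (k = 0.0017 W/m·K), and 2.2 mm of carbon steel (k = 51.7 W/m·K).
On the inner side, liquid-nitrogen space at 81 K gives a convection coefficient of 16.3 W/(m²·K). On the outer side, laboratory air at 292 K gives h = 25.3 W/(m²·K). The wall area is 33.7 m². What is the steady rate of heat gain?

Series thermal resistances:
R_inner film = 1/(h_i·A) = 1/(16.3×33.7) = 0.00182 K/W
R_cast iron = L/(kA) = 0.0031/(48.6×33.7) = 1.893×10^-6 K/W
R_evacuated perlite = L/(kA) = 0.095/(0.0017×33.7) = 1.658 K/W
R_carbon steel = L/(kA) = 0.0022/(51.7×33.7) = 1.263×10^-6 K/W
R_outer film = 1/(h_o·A) = 1/(25.3×33.7) = 0.001173 K/W
R_total = 1.661 K/W
Q = ΔT / R_total = 211 / 1.661

Q ≈ 127 W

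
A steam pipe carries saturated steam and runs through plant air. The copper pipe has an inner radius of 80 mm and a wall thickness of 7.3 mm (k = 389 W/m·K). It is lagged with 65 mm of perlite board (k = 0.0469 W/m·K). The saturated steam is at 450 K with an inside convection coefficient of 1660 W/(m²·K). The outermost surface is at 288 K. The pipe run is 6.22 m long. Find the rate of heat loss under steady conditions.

Cylindrical conduction, so R = ln(r₂/r₁)/(2πkL) per layer, in series:
R_inner film = 1/(h_i·2πr₁L) = 1/(1660×2π×0.08×6.22) = 1.927×10^-4 K/W
R_copper pipe wall = ln(87.3/80)/(2π×389×6.22) = 5.744×10^-6 K/W
R_perlite board = ln(152.3/87.3)/(2π×0.0469×6.22) = 0.3036 K/W
R_total = 0.3038 K/W
Q = ΔT/R_total = 162/0.3038

Q ≈ 533 W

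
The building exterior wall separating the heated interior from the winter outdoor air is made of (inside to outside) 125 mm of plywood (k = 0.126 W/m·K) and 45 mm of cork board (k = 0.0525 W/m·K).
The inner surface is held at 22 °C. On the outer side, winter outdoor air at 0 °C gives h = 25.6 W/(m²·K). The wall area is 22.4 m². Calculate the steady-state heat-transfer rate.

Q ≈ 261 W

Model the wall as resistances in series:
R_plywood = L/(kA) = 0.125/(0.126×22.4) = 0.04429 K/W
R_cork board = L/(kA) = 0.045/(0.0525×22.4) = 0.03827 K/W
R_outer film = 1/(h_o·A) = 1/(25.6×22.4) = 0.001744 K/W
R_total = 0.0843 K/W
Q = ΔT / R_total = 22 / 0.0843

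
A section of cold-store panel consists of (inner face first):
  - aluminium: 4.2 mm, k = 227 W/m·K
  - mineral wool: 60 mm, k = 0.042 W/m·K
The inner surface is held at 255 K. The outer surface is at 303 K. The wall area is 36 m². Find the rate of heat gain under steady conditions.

Thermal resistances in series:
R_aluminium = L/(kA) = 0.0042/(227×36) = 5.14×10^-7 K/W
R_mineral wool = L/(kA) = 0.06/(0.042×36) = 0.03968 K/W
R_total = 0.03968 K/W
Q = ΔT / R_total = 48 / 0.03968

Q ≈ 1210 W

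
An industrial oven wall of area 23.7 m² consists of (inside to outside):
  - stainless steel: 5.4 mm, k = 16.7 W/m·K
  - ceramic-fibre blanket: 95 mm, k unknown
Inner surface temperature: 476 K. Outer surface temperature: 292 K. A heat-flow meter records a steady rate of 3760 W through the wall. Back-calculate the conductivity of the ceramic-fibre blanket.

Treating each layer as a thermal resistance in series:
R_stainless steel = L/(kA) = 0.0054/(16.7×23.7) = 1.364×10^-5 K/W
Sum of known resistances R_other = 1.364×10^-5 K/W
Total R = ΔT/Q = 184/3760 = 0.04894 K/W
R_ceramic-fibre blanket = R_total − R_other = 0.04892 K/W
k = L/(R·A) = 0.095/(0.04892×23.7)

k ≈ 0.0819 W/(m·K)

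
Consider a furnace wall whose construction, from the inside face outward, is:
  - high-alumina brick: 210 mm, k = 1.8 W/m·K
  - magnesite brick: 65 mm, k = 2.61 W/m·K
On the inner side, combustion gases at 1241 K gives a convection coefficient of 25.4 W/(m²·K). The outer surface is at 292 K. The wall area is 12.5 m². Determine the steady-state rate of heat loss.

Model the wall as resistances in series:
R_inner film = 1/(h_i·A) = 1/(25.4×12.5) = 0.00315 K/W
R_high-alumina brick = L/(kA) = 0.21/(1.8×12.5) = 0.009333 K/W
R_magnesite brick = L/(kA) = 0.065/(2.61×12.5) = 0.001992 K/W
R_total = 0.01448 K/W
Q = ΔT / R_total = 949 / 0.01448

Q ≈ 65600 W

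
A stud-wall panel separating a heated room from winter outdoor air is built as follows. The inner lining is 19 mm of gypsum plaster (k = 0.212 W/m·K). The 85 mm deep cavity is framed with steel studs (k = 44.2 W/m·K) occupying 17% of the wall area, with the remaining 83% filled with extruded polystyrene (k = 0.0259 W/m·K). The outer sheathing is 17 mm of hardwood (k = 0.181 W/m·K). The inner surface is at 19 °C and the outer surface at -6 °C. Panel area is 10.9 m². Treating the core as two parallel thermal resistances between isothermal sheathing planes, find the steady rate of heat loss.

Q ≈ 1400 W

Sheathing layers in series; stud and cavity paths in parallel between them.
R_inner = 0.019/(0.212×10.9) = 0.008222 K/W
R_stud  = 0.085/(44.2×0.17×10.9) = 0.001038 K/W
R_cav   = 0.085/(0.0259×0.83×10.9) = 0.3628 K/W
1/R_core = 1/R_stud + 1/R_cav → R_core = 0.001035 K/W
R_outer = 0.017/(0.181×10.9) = 0.008617 K/W
R_total = 0.01787 K/W
Q = ΔT/R_total = 25/0.01787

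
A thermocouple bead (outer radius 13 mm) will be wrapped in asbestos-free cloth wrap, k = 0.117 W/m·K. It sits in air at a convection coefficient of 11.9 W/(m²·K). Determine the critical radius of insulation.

For a sphere r_cr = 2k/h = 2×0.117/11.9
r_cr = 19.7 mm; since the bare radius (13 mm) is below r_cr, adding a thin layer of insulation will *increase* heat loss.

r_cr ≈ 19.7 mm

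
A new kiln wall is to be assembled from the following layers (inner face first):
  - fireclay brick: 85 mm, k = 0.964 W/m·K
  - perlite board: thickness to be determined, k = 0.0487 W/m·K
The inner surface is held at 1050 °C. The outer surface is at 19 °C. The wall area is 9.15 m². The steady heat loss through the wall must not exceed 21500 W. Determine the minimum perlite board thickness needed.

Thermal resistances in series:
R_fireclay brick = L/(kA) = 0.085/(0.964×9.15) = 0.009637 K/W
Sum of the known resistances R_other = 0.009637 K/W
Required total resistance R_tot = ΔT/Q_allow = 1031/21500 = 0.04795 K/W
R_perlite board = R_tot − R_other = 0.03832 K/W
L = R·k·A = 0.03832×0.0487×9.15

L ≈ 17.1 mm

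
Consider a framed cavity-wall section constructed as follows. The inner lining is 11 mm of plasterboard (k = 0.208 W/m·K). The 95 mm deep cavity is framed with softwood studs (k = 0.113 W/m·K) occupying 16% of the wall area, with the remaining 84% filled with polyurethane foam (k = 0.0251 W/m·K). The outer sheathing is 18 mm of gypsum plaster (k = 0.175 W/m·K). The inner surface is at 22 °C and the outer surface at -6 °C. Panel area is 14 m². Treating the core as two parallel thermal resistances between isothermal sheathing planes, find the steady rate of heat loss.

Sheathing layers in series; stud and cavity paths in parallel between them.
R_inner = 0.011/(0.208×14) = 0.003777 K/W
R_stud  = 0.095/(0.113×0.16×14) = 0.3753 K/W
R_cav   = 0.095/(0.0251×0.84×14) = 0.3218 K/W
1/R_core = 1/R_stud + 1/R_cav → R_core = 0.1733 K/W
R_outer = 0.018/(0.175×14) = 0.007347 K/W
R_total = 0.1844 K/W
Q = ΔT/R_total = 28/0.1844

Q ≈ 152 W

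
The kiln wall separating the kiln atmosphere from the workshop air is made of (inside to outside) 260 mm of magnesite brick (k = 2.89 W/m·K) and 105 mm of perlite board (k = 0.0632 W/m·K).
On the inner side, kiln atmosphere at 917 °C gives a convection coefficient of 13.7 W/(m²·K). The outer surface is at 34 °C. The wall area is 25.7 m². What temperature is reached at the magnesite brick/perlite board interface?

T ≈ 838 °C

Thermal resistances in series:
R_inner film = 1/(h_i·A) = 1/(13.7×25.7) = 0.00284 K/W
R_magnesite brick = L/(kA) = 0.26/(2.89×25.7) = 0.003501 K/W
R_perlite board = L/(kA) = 0.105/(0.0632×25.7) = 0.06465 K/W
R_total = 0.07099 K/W;  Q = ΔT/R_total = 883/0.07099 = 12440 W
T_interface = T_inner − Q·ΣR(inner→interface) = 917 − 12400×0.006341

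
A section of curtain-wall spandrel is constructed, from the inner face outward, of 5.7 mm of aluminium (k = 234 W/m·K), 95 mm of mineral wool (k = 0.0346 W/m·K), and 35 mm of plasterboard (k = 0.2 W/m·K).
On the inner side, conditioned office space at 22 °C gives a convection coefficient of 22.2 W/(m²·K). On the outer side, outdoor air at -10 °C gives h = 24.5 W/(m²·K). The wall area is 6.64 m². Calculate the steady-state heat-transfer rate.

Q ≈ 70.7 W

Model the wall as resistances in series:
R_inner film = 1/(h_i·A) = 1/(22.2×6.64) = 0.006784 K/W
R_aluminium = L/(kA) = 0.0057/(234×6.64) = 3.669×10^-6 K/W
R_mineral wool = L/(kA) = 0.095/(0.0346×6.64) = 0.4135 K/W
R_plasterboard = L/(kA) = 0.035/(0.2×6.64) = 0.02636 K/W
R_outer film = 1/(h_o·A) = 1/(24.5×6.64) = 0.006147 K/W
R_total = 0.4528 K/W
Q = ΔT / R_total = 32 / 0.4528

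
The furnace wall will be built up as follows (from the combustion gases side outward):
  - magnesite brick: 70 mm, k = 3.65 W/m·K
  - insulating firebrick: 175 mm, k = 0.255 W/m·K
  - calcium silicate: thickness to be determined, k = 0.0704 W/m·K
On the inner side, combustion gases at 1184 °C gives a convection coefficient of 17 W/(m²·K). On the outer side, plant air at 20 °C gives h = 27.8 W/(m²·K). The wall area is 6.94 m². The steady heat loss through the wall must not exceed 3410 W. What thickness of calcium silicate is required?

L ≈ 110 mm

Series thermal resistances:
R_inner film = 1/(h_i·A) = 1/(17×6.94) = 0.008476 K/W
R_magnesite brick = L/(kA) = 0.07/(3.65×6.94) = 0.002763 K/W
R_insulating firebrick = L/(kA) = 0.175/(0.255×6.94) = 0.09889 K/W
R_outer film = 1/(h_o·A) = 1/(27.8×6.94) = 0.005183 K/W
Sum of the known resistances R_other = 0.1153 K/W
Required total resistance R_tot = ΔT/Q_allow = 1164/3410 = 0.3413 K/W
R_calcium silicate = R_tot − R_other = 0.226 K/W
L = R·k·A = 0.226×0.0704×6.94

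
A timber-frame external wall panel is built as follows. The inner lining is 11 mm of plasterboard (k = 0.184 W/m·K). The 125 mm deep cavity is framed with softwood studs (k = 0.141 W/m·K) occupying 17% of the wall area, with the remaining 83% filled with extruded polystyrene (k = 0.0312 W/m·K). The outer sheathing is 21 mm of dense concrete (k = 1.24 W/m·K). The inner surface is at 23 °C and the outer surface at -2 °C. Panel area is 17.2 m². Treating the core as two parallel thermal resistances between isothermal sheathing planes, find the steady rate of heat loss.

Sheathing layers in series; stud and cavity paths in parallel between them.
R_inner = 0.011/(0.184×17.2) = 0.003476 K/W
R_stud  = 0.125/(0.141×0.17×17.2) = 0.3032 K/W
R_cav   = 0.125/(0.0312×0.83×17.2) = 0.2806 K/W
1/R_core = 1/R_stud + 1/R_cav → R_core = 0.1457 K/W
R_outer = 0.021/(1.24×17.2) = 9.846×10^-4 K/W
R_total = 0.1502 K/W
Q = ΔT/R_total = 25/0.1502

Q ≈ 166 W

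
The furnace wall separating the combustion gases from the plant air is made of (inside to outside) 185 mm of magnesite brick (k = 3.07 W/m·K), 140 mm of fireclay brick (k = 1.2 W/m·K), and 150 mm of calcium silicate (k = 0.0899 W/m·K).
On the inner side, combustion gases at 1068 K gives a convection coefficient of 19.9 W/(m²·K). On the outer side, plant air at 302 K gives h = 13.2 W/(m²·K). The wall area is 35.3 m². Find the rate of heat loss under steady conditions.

Series thermal resistances:
R_inner film = 1/(h_i·A) = 1/(19.9×35.3) = 0.001424 K/W
R_magnesite brick = L/(kA) = 0.185/(3.07×35.3) = 0.001707 K/W
R_fireclay brick = L/(kA) = 0.14/(1.2×35.3) = 0.003305 K/W
R_calcium silicate = L/(kA) = 0.15/(0.0899×35.3) = 0.04727 K/W
R_outer film = 1/(h_o·A) = 1/(13.2×35.3) = 0.002146 K/W
R_total = 0.05585 K/W
Q = ΔT / R_total = 766 / 0.05585

Q ≈ 13700 W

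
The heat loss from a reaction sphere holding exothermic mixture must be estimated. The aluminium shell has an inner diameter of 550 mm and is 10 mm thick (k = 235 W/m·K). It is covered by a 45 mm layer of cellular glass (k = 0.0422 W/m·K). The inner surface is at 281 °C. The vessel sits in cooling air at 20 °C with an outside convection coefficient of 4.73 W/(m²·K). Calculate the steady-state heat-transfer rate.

Each spherical layer contributes R = (1/r_i − 1/r_o)/(4πk):
R_aluminium shell = (1/0.275 − 1/0.285)/(4π×235) = 4.321×10^-5 K/W
R_cellular glass = (1/0.285 − 1/0.33)/(4π×0.0422) = 0.9023 K/W
R_outer film = 1/(h·4πr_o²) = 1/(4.73×4π×0.33²) = 0.1545 K/W
R_total = 1.057 K/W
Q = ΔT/R_total = 261/1.057

Q ≈ 247 W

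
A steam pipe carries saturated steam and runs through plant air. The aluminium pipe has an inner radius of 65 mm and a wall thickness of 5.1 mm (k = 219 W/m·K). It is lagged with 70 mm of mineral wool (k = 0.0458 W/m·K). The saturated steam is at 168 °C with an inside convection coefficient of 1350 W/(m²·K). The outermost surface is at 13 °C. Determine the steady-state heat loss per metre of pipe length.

Cylindrical conduction, so R = ln(r₂/r₁)/(2πkL) per layer, in series:
R_inner film = 1/(h_i·2πr₁L) = 1/(1350×2π×0.065×1) = 0.001814 K/W
R_aluminium pipe wall = ln(70.1/65)/(2π×219×1) = 5.489×10^-5 K/W
R_mineral wool = ln(140.1/70.1)/(2π×0.0458×1) = 2.406 K/W
R_total = 2.408 K/W
Q = ΔT/R_total = 155/2.408

q′ ≈ 64.4 W/m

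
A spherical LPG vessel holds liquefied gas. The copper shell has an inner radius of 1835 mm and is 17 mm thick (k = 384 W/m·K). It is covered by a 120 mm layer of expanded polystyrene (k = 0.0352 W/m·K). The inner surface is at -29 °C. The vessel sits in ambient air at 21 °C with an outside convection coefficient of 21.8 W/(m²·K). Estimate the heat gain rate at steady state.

Q ≈ 665 W

For a spherical shell R = (1/r₁ − 1/r₂)/(4πk); film R = 1/(h·4πr²). In series:
R_copper shell = (1/1.835 − 1/1.852)/(4π×384) = 1.037×10^-6 K/W
R_expanded polystyrene = (1/1.852 − 1/1.972)/(4π×0.0352) = 0.07428 K/W
R_outer film = 1/(h·4πr_o²) = 1/(21.8×4π×1.972²) = 9.387×10^-4 K/W
R_total = 0.07522 K/W
Q = ΔT/R_total = 50/0.07522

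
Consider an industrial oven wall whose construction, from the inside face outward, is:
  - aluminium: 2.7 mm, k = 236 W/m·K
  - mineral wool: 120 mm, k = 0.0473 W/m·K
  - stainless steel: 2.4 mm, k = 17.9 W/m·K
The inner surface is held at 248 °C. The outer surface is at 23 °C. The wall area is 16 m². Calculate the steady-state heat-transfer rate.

Q ≈ 1420 W

Series thermal resistances:
R_aluminium = L/(kA) = 0.0027/(236×16) = 7.15×10^-7 K/W
R_mineral wool = L/(kA) = 0.12/(0.0473×16) = 0.1586 K/W
R_stainless steel = L/(kA) = 0.0024/(17.9×16) = 8.38×10^-6 K/W
R_total = 0.1586 K/W
Q = ΔT / R_total = 225 / 0.1586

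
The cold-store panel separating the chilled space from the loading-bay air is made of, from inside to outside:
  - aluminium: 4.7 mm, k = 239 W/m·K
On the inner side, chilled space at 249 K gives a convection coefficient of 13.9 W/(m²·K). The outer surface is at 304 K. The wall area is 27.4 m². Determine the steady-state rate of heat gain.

Q ≈ 20900 W

Series thermal resistances:
R_inner film = 1/(h_i·A) = 1/(13.9×27.4) = 0.002626 K/W
R_aluminium = L/(kA) = 0.0047/(239×27.4) = 7.177×10^-7 K/W
R_total = 0.002626 K/W
Q = ΔT / R_total = 55 / 0.002626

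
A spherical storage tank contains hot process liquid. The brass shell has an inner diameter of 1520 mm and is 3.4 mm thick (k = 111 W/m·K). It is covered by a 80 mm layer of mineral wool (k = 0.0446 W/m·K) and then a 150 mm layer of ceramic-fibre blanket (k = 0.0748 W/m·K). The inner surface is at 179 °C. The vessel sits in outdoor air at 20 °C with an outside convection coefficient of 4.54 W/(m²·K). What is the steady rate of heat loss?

Each spherical layer contributes R = (1/r_i − 1/r_o)/(4πk):
R_brass shell = (1/0.76 − 1/0.7634)/(4π×111) = 4.201×10^-6 K/W
R_mineral wool = (1/0.7634 − 1/0.8434)/(4π×0.0446) = 0.2217 K/W
R_ceramic-fibre blanket = (1/0.8434 − 1/0.9934)/(4π×0.0748) = 0.1905 K/W
R_outer film = 1/(h·4πr_o²) = 1/(4.54×4π×0.9934²) = 0.01776 K/W
R_total = 0.4299 K/W
Q = ΔT/R_total = 159/0.4299

Q ≈ 370 W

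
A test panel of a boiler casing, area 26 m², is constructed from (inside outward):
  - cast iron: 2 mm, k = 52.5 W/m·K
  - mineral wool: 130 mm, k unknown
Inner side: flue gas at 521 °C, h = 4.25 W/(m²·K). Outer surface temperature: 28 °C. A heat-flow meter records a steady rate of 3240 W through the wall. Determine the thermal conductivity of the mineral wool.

Treating each layer as a thermal resistance in series:
R_inner film = 1/(h_i·A) = 1/(4.25×26) = 0.00905 K/W
R_cast iron = L/(kA) = 0.002/(52.5×26) = 1.465×10^-6 K/W
Sum of known resistances R_other = 0.009051 K/W
Total R = ΔT/Q = 493/3240 = 0.1522 K/W
R_mineral wool = R_total − R_other = 0.1431 K/W
k = L/(R·A) = 0.13/(0.1431×26)

k ≈ 0.0349 W/(m·K)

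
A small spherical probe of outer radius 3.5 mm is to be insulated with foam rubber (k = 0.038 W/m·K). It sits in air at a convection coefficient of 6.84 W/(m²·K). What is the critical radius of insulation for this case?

For a sphere r_cr = 2k/h = 2×0.038/6.84
r_cr = 11.1 mm; since the bare radius (3.5 mm) is below r_cr, adding a thin layer of insulation will *increase* heat loss.

r_cr ≈ 11.1 mm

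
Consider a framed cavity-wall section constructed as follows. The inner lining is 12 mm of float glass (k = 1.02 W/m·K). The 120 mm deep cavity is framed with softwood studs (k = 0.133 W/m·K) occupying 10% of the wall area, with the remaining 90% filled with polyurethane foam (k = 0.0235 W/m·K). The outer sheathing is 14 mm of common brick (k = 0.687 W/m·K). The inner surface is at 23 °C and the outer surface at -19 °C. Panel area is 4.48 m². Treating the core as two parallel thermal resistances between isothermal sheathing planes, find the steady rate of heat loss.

Sheathing layers in series; stud and cavity paths in parallel between them.
R_inner = 0.012/(1.02×4.48) = 0.002626 K/W
R_stud  = 0.12/(0.133×0.1×4.48) = 2.014 K/W
R_cav   = 0.12/(0.0235×0.9×4.48) = 1.266 K/W
1/R_core = 1/R_stud + 1/R_cav → R_core = 0.7775 K/W
R_outer = 0.014/(0.687×4.48) = 0.004549 K/W
R_total = 0.7847 K/W
Q = ΔT/R_total = 42/0.7847

Q ≈ 53.5 W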